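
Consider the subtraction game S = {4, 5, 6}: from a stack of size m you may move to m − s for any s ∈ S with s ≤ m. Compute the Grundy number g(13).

Build the Grundy sequence with g(k) = mex{g(k−s) : s ∈ {4, 5, 6}, s ≤ k}:
g(0) = mex{} = 0
g(1) = mex{} = 0
g(2) = mex{} = 0
g(3) = mex{} = 0
g(4) = mex{0} = 1
g(5) = mex{0} = 1
g(6) = mex{0} = 1
g(7) = mex{0} = 1
g(8) = mex{0,1} = 2
g(9) = mex{0,1} = 2
g(10) = mex{1} = 0
g(11) = mex{1} = 0
g(12) = mex{1,2} = 0
g(13) = mex{1,2} = 0
So g(13) = 0.

0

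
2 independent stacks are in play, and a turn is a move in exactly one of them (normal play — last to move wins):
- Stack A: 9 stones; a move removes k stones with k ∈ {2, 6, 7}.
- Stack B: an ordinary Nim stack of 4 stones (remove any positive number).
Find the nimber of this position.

For stack A, compute g(0), g(1), … with moves {2, 6, 7}:
k:     0  1  2  3  4  5  6  7  8  9
g(k):  0  0  1  1  0  0  1  1  2  0
So g(9) = 0.
Stack B is a plain Nim stack of size 4, so its Grundy value is 4.
By the Sprague-Grundy theorem, the Grundy value of a sum of independent games is the XOR of the component values.
Combined value = 0 ⊕ 4 = 4.

4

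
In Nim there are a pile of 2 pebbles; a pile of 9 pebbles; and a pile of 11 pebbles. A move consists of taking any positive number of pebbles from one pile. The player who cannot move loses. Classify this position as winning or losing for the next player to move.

Losing position

Compute the nim-sum pairwise:
2 XOR 9 = 11
11 XOR 11 = 0
The nim-sum is 0, so this is a P-position: the player to move is in a losing position under optimal play.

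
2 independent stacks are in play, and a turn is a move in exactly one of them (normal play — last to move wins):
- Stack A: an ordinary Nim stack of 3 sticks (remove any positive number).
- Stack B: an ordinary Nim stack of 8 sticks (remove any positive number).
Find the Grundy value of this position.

11

Stack A is a plain Nim stack of size 3, so its Grundy value is 3.
Stack B is a plain Nim stack of size 8, so its Grundy value is 8.
The value of a disjunctive sum is the nim-sum of the parts.
Combined value = 3 XOR 8 = 11.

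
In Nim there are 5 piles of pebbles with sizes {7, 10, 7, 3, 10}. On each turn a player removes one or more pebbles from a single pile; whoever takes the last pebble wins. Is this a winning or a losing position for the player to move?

Compute the nim-sum pairwise:
7 ⊕ 10 = 13
13 ⊕ 7 = 10
10 ⊕ 3 = 9
9 ⊕ 10 = 3
The nim-sum is 3 ≠ 0, so this is an N-position: the player to move can win.

Winning position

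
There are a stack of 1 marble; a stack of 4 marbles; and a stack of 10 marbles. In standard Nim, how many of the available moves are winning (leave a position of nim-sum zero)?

Compute the nim-sum pairwise:
1 ^ 4 = 5
5 ^ 10 = 15
The overall nim-sum is X = 15. A stack of size p has a winning move iff p XOR X < p (reduce it to p XOR X).
  1: 1 XOR 15 = 14 ≥ 1 — no move.
  4: 4 XOR 15 = 11 ≥ 4 — no move.
  10: 10 XOR 15 = 5 < 10 — winning move (to 5).
That gives 1 winning move.

1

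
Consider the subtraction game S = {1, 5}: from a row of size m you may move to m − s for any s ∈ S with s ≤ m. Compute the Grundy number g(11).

1

Compute g(0), g(1), … for moves {1, 5}:
k:     0  1  2  3  4  5  6  7  8  9 10 11
g(k):  0  1  0  1  0  1  0  1  0  1  0  1
So g(11) = 1.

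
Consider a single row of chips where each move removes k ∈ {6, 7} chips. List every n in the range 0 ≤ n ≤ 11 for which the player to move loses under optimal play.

0, 1, 2, 3, 4, 5

Grundy values for subtraction set {6, 7}:
g(0) = mex{} = 0
g(1) = mex{} = 0
g(2) = mex{} = 0
g(3) = mex{} = 0
g(4) = mex{} = 0
g(5) = mex{} = 0
g(6) = mex{0} = 1
g(7) = mex{0} = 1
g(8) = mex{0} = 1
g(9) = mex{0} = 1
g(10) = mex{0} = 1
g(11) = mex{0} = 1
The P-positions (g = 0) in 0..11 are 0, 1, 2, 3, 4, 5.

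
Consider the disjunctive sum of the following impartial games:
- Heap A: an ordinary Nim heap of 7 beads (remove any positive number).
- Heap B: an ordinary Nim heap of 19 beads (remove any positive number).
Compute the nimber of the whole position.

20

Heap A is a plain Nim heap of size 7, so its Grundy value is 7.
Heap B is a plain Nim heap of size 19, so its Grundy value is 19.
By the Sprague-Grundy theorem, the Grundy value of a sum of independent games is the XOR of the component values.
Combined value = 7 ⊕ 19 = 20.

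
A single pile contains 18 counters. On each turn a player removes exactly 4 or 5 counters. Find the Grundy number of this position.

0

Build the Grundy sequence with g(k) = mex{g(k−s) : s ∈ {4, 5}, s ≤ k}:
k:     0  1  2  3  4  5  6  7  8  9 10 11 12 13 14 15 16 17 18
g(k):  0  0  0  0  1  1  1  1  2  0  0  0  0  1  1  1  1  2  0
So g(18) = 0.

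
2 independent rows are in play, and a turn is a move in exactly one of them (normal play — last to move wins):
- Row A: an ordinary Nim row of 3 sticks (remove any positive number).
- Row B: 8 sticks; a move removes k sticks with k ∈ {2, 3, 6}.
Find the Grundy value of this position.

Row A is a plain Nim row of size 3, so its Grundy value is 3.
For row B, compute g(0), g(1), … with moves {2, 3, 6}:
k:     0  1  2  3  4  5  6  7  8
g(k):  0  0  1  1  2  0  3  1  2
So g(8) = 2.
By the Sprague-Grundy theorem, the Grundy value of a sum of independent games is the XOR of the component values.
Combined value = 3 XOR 2 = 1.

1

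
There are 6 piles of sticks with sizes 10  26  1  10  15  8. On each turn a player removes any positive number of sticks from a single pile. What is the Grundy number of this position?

28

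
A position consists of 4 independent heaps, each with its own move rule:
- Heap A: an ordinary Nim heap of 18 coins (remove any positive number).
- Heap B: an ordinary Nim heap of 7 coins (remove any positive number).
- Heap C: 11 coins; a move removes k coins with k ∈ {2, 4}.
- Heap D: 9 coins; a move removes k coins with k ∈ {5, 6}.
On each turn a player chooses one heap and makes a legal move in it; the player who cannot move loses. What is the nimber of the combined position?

22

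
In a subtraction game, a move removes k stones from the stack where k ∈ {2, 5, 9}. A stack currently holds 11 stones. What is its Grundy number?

Grundy values for subtraction set {2, 5, 9}:
k:     0  1  2  3  4  5  6  7  8  9 10 11
g(k):  0  0  1  1  0  2  1  0  0  1  1  0
So g(11) = 0.

0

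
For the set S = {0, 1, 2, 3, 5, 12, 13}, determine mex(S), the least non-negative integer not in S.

4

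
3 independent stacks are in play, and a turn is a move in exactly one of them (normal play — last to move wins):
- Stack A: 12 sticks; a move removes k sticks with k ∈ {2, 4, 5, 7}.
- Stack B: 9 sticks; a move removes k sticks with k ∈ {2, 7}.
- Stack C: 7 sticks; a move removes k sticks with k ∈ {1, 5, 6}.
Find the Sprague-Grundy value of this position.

2

Build the Grundy sequence for stack A with g(k) = mex{g(k−s) : s ∈ {2, 4, 5, 7}, s ≤ k}:
k:     0  1  2  3  4  5  6  7  8  9 10 11 12
g(k):  0  0  1  1  2  2  3  3  4  0  0  1  1
So g(12) = 1.
Grundy values for stack B (subtraction set {2, 7}):
g(0) = mex{} = 0
g(1) = mex{} = 0
g(2) = mex{0} = 1
g(3) = mex{0} = 1
g(4) = mex{1} = 0
g(5) = mex{1} = 0
g(6) = mex{0} = 1
g(7) = mex{0} = 1
g(8) = mex{0,1} = 2
g(9) = mex{1} = 0
So g(9) = 0.
Build the Grundy sequence for stack C with g(k) = mex{g(k−s) : s ∈ {1, 5, 6}, s ≤ k}:
k:     0  1  2  3  4  5  6  7
g(k):  0  1  0  1  0  1  2  3
So g(7) = 3.
By the Sprague-Grundy theorem, the Grundy value of a sum of independent games is the XOR of the component values.
Combined value = 1 ⊕ 0 ⊕ 3 = 2.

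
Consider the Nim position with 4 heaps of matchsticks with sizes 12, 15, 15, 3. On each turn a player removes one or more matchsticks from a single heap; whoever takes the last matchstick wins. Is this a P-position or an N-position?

N-position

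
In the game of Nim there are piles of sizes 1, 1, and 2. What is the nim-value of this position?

2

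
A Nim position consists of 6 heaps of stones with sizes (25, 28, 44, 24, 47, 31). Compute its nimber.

1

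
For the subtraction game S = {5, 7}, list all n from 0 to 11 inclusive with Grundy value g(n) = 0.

0, 1, 2, 3, 4

Build the Grundy sequence with g(k) = mex{g(k−s) : s ∈ {5, 7}, s ≤ k}:
k:     0  1  2  3  4  5  6  7  8  9 10 11
g(k):  0  0  0  0  0  1  1  1  1  1  2  2
The P-positions (g = 0) in 0..11 are 0, 1, 2, 3, 4.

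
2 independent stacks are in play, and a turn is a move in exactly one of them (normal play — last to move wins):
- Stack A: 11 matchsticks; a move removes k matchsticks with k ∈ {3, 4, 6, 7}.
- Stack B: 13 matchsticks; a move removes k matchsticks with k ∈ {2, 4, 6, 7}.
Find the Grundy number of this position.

2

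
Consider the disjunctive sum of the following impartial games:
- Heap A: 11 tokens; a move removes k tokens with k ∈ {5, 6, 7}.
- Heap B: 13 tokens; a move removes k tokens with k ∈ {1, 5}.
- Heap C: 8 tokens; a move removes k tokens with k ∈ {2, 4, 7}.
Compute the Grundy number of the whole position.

2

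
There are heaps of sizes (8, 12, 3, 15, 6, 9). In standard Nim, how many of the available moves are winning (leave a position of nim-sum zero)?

3

Compute the nim-sum pairwise:
8 XOR 12 = 4
4 XOR 3 = 7
7 XOR 15 = 8
8 XOR 6 = 14
14 XOR 9 = 7
The overall nim-sum is X = 7. A heap of size p has a winning move iff p XOR X < p (reduce it to p XOR X).
  8: 8 XOR 7 = 15 ≥ 8 — no move.
  12: 12 XOR 7 = 11 < 12 — winning move (to 11).
  3: 3 XOR 7 = 4 ≥ 3 — no move.
  15: 15 XOR 7 = 8 < 15 — winning move (to 8).
  6: 6 XOR 7 = 1 < 6 — winning move (to 1).
  9: 9 XOR 7 = 14 ≥ 9 — no move.
That gives 3 winning moves.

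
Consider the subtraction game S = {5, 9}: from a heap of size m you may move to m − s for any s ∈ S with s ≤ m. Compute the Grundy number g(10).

Compute g(0), g(1), … for moves {5, 9}:
g(0) = mex{} = 0
g(1) = mex{} = 0
g(2) = mex{} = 0
g(3) = mex{} = 0
g(4) = mex{} = 0
g(5) = mex{0} = 1
g(6) = mex{0} = 1
g(7) = mex{0} = 1
g(8) = mex{0} = 1
g(9) = mex{0} = 1
g(10) = mex{0,1} = 2
So g(10) = 2.

2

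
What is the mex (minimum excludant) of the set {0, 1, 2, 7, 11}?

3

The values 0, 1, 2 are all present; 3 is the first non-negative integer missing from the set.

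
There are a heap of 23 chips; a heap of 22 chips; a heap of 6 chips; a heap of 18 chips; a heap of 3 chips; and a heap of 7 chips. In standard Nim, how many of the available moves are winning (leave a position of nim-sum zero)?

3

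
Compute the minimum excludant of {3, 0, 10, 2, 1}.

The values 0, 1, 2, 3 are all present; 4 is the first non-negative integer missing from the set.

4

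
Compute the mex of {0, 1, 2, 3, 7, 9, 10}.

4

The values 0, 1, 2, 3 are all present; 4 is the first non-negative integer missing from the set.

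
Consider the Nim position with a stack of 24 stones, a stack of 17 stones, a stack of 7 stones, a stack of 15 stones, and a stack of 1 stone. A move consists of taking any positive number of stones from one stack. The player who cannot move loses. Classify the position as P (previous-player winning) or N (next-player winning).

P-position

Write each in binary and XOR column by column:
  11000  (24)
  10001  (17)
  00111  (7)
  01111  (15)
  00001  (1)
  -----
  00000  (0)
The nim-sum is 0, so this is a P-position: the player to move is in a losing position under optimal play.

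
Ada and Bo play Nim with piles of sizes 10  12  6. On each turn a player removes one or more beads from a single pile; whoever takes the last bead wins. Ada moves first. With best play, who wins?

Bo wins

Compute the nim-sum pairwise:
10 XOR 12 = 6
6 XOR 6 = 0
The nim-sum is 0, so this is a P-position: the player to move is in a losing position under optimal play; Ada is about to move from it and so loses — Bo wins.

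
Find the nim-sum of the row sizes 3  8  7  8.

4

Nim-sum: 3 ^ 8 ^ 7 ^ 8 = 4.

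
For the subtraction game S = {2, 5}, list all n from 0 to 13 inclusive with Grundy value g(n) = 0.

0, 1, 4, 7, 8, 11

Build the Grundy sequence with g(k) = mex{g(k−s) : s ∈ {2, 5}, s ≤ k}:
g(0) = mex{} = 0
g(1) = mex{} = 0
g(2) = mex{0} = 1
g(3) = mex{0} = 1
g(4) = mex{1} = 0
g(5) = mex{0,1} = 2
g(6) = mex{0} = 1
g(7) = mex{1,2} = 0
g(8) = mex{1} = 0
g(9) = mex{0} = 1
g(10) = mex{0,2} = 1
g(11) = mex{1} = 0
g(12) = mex{0,1} = 2
g(13) = mex{0} = 1
The P-positions (g = 0) in 0..13 are 0, 1, 4, 7, 8, 11.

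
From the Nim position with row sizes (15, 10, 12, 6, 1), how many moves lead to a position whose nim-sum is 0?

3

Bitwise XOR of the heap sizes:
  1111  (15)
  1010  (10)
  1100  (12)
  0110  (6)
  0001  (1)
  ----
  1110  (14)
The overall nim-sum is X = 14. A row of size p has a winning move iff p XOR X < p (reduce it to p XOR X).
  15: 15 XOR 14 = 1 < 15 — winning move (to 1).
  10: 10 XOR 14 = 4 < 10 — winning move (to 4).
  12: 12 XOR 14 = 2 < 12 — winning move (to 2).
  6: 6 XOR 14 = 8 ≥ 6 — no move.
  1: 1 XOR 14 = 15 ≥ 1 — no move.
That gives 3 winning moves.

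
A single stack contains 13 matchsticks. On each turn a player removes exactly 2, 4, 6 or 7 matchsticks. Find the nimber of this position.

2

Grundy values for subtraction set {2, 4, 6, 7}:
g(0) = mex{} = 0
g(1) = mex{} = 0
g(2) = mex{0} = 1
g(3) = mex{0} = 1
g(4) = mex{0,1} = 2
g(5) = mex{0,1} = 2
g(6) = mex{0,1,2} = 3
g(7) = mex{0,1,2} = 3
g(8) = mex{0,1,2,3} = 4
g(9) = mex{1,2,3} = 0
g(10) = mex{1,2,3,4} = 0
g(11) = mex{0,2,3} = 1
g(12) = mex{0,2,3,4} = 1
g(13) = mex{0,1,3} = 2
So g(13) = 2.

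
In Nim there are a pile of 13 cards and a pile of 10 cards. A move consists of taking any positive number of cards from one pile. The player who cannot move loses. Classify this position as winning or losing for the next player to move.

In binary:
  1101  (13)
  1010  (10)
  ----
  0111  (7)
The nim-sum is 7 ≠ 0, so this is an N-position: the player to move can win.

Winning position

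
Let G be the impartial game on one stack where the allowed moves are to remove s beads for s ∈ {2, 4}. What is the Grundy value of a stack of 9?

1

Grundy values for subtraction set {2, 4}:
g(0) = mex{} = 0
g(1) = mex{} = 0
g(2) = mex{0} = 1
g(3) = mex{0} = 1
g(4) = mex{0,1} = 2
g(5) = mex{0,1} = 2
g(6) = mex{1,2} = 0
g(7) = mex{1,2} = 0
g(8) = mex{0,2} = 1
g(9) = mex{0,2} = 1
So g(9) = 1.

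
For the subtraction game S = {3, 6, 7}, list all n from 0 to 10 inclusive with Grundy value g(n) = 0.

0, 1, 2, 10

Build the Grundy sequence with g(k) = mex{g(k−s) : s ∈ {3, 6, 7}, s ≤ k}:
k:     0  1  2  3  4  5  6  7  8  9 10
g(k):  0  0  0  1  1  1  2  2  2  3  0
The P-positions (g = 0) in 0..10 are 0, 1, 2, 10.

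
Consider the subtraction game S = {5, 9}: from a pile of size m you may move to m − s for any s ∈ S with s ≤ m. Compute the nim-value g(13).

2

Grundy values for subtraction set {5, 9}:
k:     0  1  2  3  4  5  6  7  8  9 10 11 12 13
g(k):  0  0  0  0  0  1  1  1  1  1  2  2  2  2
So g(13) = 2.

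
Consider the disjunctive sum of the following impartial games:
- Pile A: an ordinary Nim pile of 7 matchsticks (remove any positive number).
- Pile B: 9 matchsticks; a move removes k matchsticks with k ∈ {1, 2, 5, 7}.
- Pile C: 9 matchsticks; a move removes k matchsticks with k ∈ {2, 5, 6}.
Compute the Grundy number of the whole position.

5

Pile A is a plain Nim pile of size 7, so its Grundy value is 7.
Grundy values for pile B (subtraction set {1, 2, 5, 7}):
g(0) = mex{} = 0
g(1) = mex{0} = 1
g(2) = mex{0,1} = 2
g(3) = mex{1,2} = 0
g(4) = mex{0,2} = 1
g(5) = mex{0,1} = 2
g(6) = mex{1,2} = 0
g(7) = mex{0,2} = 1
g(8) = mex{0,1} = 2
g(9) = mex{1,2} = 0
So g(9) = 0.
For pile C, compute g(0), g(1), … with moves {2, 5, 6}:
k:     0  1  2  3  4  5  6  7  8  9
g(k):  0  0  1  1  0  2  1  3  0  2
So g(9) = 2.
The value of a disjunctive sum is the nim-sum of the parts.
Combined value = 7 XOR 0 XOR 2 = 5.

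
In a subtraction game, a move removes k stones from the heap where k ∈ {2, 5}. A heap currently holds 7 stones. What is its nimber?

0

Grundy values for subtraction set {2, 5}:
g(0) = mex{} = 0
g(1) = mex{} = 0
g(2) = mex{0} = 1
g(3) = mex{0} = 1
g(4) = mex{1} = 0
g(5) = mex{0,1} = 2
g(6) = mex{0} = 1
g(7) = mex{1,2} = 0
So g(7) = 0.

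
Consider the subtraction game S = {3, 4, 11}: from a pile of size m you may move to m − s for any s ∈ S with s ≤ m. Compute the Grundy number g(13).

2

Build the Grundy sequence with g(k) = mex{g(k−s) : s ∈ {3, 4, 11}, s ≤ k}:
k:     0  1  2  3  4  5  6  7  8  9 10 11 12 13
g(k):  0  0  0  1  1  1  2  0  0  0  1  1  1  2
So g(13) = 2.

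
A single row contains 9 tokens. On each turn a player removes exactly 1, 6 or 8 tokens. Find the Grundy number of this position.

0

Compute g(0), g(1), … for moves {1, 6, 8}:
k:     0  1  2  3  4  5  6  7  8  9
g(k):  0  1  0  1  0  1  2  0  1  0
So g(9) = 0.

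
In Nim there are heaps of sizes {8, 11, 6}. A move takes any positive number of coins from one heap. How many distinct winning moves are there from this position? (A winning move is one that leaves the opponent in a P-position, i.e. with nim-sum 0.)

1

Compute the nim-sum pairwise:
8 ^ 11 = 3
3 ^ 6 = 5
The overall nim-sum is X = 5. A heap of size p has a winning move iff p XOR X < p (reduce it to p XOR X).
  8: 8 XOR 5 = 13 ≥ 8 — no move.
  11: 11 XOR 5 = 14 ≥ 11 — no move.
  6: 6 XOR 5 = 3 < 6 — winning move (to 3).
That gives 1 winning move.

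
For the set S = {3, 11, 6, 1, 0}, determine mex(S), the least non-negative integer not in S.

The values 0, 1 are all present; 2 is the first non-negative integer missing from the set.

2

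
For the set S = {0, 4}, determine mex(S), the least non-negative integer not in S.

1

0 is in the set but 1 is not, so the mex is 1.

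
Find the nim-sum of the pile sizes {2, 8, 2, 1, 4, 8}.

Nim-sum: 2 ^ 8 ^ 2 ^ 1 ^ 4 ^ 8 = 5.

5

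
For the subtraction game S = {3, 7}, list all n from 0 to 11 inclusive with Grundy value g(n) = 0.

Build the Grundy sequence with g(k) = mex{g(k−s) : s ∈ {3, 7}, s ≤ k}:
k:     0  1  2  3  4  5  6  7  8  9 10 11
g(k):  0  0  0  1  1  1  0  2  2  1  0  0
The P-positions (g = 0) in 0..11 are 0, 1, 2, 6, 10, 11.

0, 1, 2, 6, 10, 11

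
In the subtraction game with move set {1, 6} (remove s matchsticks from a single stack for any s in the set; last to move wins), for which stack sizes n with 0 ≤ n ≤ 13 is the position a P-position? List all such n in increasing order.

0, 2, 4, 7, 9, 11

Build the Grundy sequence with g(k) = mex{g(k−s) : s ∈ {1, 6}, s ≤ k}:
g(0) = mex{} = 0
g(1) = mex{0} = 1
g(2) = mex{1} = 0
g(3) = mex{0} = 1
g(4) = mex{1} = 0
g(5) = mex{0} = 1
g(6) = mex{0,1} = 2
g(7) = mex{1,2} = 0
g(8) = mex{0} = 1
g(9) = mex{1} = 0
g(10) = mex{0} = 1
g(11) = mex{1} = 0
g(12) = mex{0,2} = 1
g(13) = mex{0,1} = 2
The P-positions (g = 0) in 0..13 are 0, 2, 4, 7, 9, 11.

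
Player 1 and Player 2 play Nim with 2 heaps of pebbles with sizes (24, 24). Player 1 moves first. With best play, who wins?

Player 2 wins

Nim-sum: 24 ⊕ 24 = 0.
The nim-sum is 0, so this is a P-position: the player to move is in a losing position under optimal play; Player 1 is about to move from it and so loses — Player 2 wins.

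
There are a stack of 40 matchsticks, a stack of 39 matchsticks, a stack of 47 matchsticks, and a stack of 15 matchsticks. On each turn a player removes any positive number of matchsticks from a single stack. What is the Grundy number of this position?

47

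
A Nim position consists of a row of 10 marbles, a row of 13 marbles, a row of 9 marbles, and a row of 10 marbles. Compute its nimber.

4

Nim-sum: 10 ⊕ 13 ⊕ 9 ⊕ 10 = 4.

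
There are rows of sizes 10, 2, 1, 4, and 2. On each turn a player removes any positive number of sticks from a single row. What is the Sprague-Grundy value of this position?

In binary:
  1010  (10)
  0010  (2)
  0001  (1)
  0100  (4)
  0010  (2)
  ----
  1111  (15)

15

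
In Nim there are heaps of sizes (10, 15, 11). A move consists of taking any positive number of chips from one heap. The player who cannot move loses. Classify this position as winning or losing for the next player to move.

Nim-sum: 10 ^ 15 ^ 11 = 14.
The nim-sum is 14 ≠ 0, so this is an N-position: the player to move can win.

Winning position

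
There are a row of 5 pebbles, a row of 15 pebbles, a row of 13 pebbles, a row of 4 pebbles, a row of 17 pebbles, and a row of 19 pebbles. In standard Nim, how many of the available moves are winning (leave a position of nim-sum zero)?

Compute the nim-sum pairwise:
5 XOR 15 = 10
10 XOR 13 = 7
7 XOR 4 = 3
3 XOR 17 = 18
18 XOR 19 = 1
The overall nim-sum is X = 1. A row of size p has a winning move iff p XOR X < p (reduce it to p XOR X).
  5: 5 XOR 1 = 4 < 5 — winning move (to 4).
  15: 15 XOR 1 = 14 < 15 — winning move (to 14).
  13: 13 XOR 1 = 12 < 13 — winning move (to 12).
  4: 4 XOR 1 = 5 ≥ 4 — no move.
  17: 17 XOR 1 = 16 < 17 — winning move (to 16).
  19: 19 XOR 1 = 18 < 19 — winning move (to 18).
That gives 5 winning moves.

5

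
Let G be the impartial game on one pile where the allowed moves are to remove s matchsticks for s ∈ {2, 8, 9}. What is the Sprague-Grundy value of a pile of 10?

3

Build the Grundy sequence with g(k) = mex{g(k−s) : s ∈ {2, 8, 9}, s ≤ k}:
k:     0  1  2  3  4  5  6  7  8  9 10
g(k):  0  0  1  1  0  0  1  1  2  2  3
So g(10) = 3.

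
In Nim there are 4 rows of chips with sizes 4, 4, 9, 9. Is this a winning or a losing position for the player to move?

Losing position

Write each in binary and XOR column by column:
  0100  (4)
  0100  (4)
  1001  (9)
  1001  (9)
  ----
  0000  (0)
The nim-sum is 0, so this is a P-position: the player to move is in a losing position under optimal play.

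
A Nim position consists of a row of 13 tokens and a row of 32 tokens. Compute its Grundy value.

45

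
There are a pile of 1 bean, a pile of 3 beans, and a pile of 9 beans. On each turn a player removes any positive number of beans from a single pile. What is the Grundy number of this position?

11

Nim-sum: 1 XOR 3 XOR 9 = 11.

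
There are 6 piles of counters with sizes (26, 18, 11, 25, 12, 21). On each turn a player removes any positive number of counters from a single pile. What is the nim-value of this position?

3

In binary:
  11010  (26)
  10010  (18)
  01011  (11)
  11001  (25)
  01100  (12)
  10101  (21)
  -----
  00011  (3)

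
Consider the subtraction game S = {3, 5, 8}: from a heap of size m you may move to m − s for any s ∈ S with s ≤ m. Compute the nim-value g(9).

Build the Grundy sequence with g(k) = mex{g(k−s) : s ∈ {3, 5, 8}, s ≤ k}:
k:     0  1  2  3  4  5  6  7  8  9
g(k):  0  0  0  1  1  1  2  2  2  3
So g(9) = 3.

3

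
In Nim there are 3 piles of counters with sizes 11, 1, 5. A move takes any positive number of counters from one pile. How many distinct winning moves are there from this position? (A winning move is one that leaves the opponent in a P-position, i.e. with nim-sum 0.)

1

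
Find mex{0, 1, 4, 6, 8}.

2

The values 0, 1 are all present; 2 is the first non-negative integer missing from the set.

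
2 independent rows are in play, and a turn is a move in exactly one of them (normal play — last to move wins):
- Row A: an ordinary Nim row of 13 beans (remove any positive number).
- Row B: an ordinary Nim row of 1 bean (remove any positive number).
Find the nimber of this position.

12

Row A is a plain Nim row of size 13, so its Grundy value is 13.
Row B is a plain Nim row of size 1, so its Grundy value is 1.
The value of a disjunctive sum is the nim-sum of the parts.
Combined value = 13 XOR 1 = 12.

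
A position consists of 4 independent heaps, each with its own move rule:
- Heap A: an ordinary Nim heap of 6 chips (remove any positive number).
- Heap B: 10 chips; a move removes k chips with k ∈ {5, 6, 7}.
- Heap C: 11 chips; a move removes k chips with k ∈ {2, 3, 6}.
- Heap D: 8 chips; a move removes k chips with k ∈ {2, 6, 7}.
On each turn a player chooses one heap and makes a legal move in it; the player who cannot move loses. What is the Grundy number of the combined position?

7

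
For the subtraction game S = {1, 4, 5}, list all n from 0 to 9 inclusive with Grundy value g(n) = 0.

0, 2, 8

Build the Grundy sequence with g(k) = mex{g(k−s) : s ∈ {1, 4, 5}, s ≤ k}:
g(0) = mex{} = 0
g(1) = mex{0} = 1
g(2) = mex{1} = 0
g(3) = mex{0} = 1
g(4) = mex{0,1} = 2
g(5) = mex{0,1,2} = 3
g(6) = mex{0,1,3} = 2
g(7) = mex{0,1,2} = 3
g(8) = mex{1,2,3} = 0
g(9) = mex{0,2,3} = 1
The P-positions (g = 0) in 0..9 are 0, 2, 8.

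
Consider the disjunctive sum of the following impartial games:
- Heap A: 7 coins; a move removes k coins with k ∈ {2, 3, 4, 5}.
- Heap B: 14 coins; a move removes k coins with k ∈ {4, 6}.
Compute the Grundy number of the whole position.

1

Build the Grundy sequence for heap A with g(k) = mex{g(k−s) : s ∈ {2, 3, 4, 5}, s ≤ k}:
g(0) = mex{} = 0
g(1) = mex{} = 0
g(2) = mex{0} = 1
g(3) = mex{0} = 1
g(4) = mex{0,1} = 2
g(5) = mex{0,1} = 2
g(6) = mex{0,1,2} = 3
g(7) = mex{1,2} = 0
So g(7) = 0.
For heap B, compute g(0), g(1), … with moves {4, 6}:
g(0) = mex{} = 0
g(1) = mex{} = 0
g(2) = mex{} = 0
g(3) = mex{} = 0
g(4) = mex{0} = 1
g(5) = mex{0} = 1
g(6) = mex{0} = 1
g(7) = mex{0} = 1
g(8) = mex{0,1} = 2
g(9) = mex{0,1} = 2
g(10) = mex{1} = 0
g(11) = mex{1} = 0
g(12) = mex{1,2} = 0
g(13) = mex{1,2} = 0
g(14) = mex{0,2} = 1
So g(14) = 1.
The value of a disjunctive sum is the nim-sum of the parts.
Combined value = 0 XOR 1 = 1.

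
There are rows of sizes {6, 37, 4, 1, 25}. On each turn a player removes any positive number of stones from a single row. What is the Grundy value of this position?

63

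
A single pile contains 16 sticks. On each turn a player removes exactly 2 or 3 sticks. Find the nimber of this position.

Grundy values for subtraction set {2, 3}:
k:     0  1  2  3  4  5  6  7  8  9 10 11 12 13 14 15 16
g(k):  0  0  1  1  2  0  0  1  1  2  0  0  1  1  2  0  0
So g(16) = 0.

0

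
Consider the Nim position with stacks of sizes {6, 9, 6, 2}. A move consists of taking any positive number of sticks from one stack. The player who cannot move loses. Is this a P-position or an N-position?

N-position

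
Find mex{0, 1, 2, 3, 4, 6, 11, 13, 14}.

5

The values 0, 1, 2, 3, 4 are all present; 5 is the first non-negative integer missing from the set.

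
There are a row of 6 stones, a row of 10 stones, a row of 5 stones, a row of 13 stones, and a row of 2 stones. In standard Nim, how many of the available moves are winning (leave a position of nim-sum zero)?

Nim-sum: 6 ^ 10 ^ 5 ^ 13 ^ 2 = 6.
The overall nim-sum is X = 6. A row of size p has a winning move iff p XOR X < p (reduce it to p XOR X).
  6: 6 XOR 6 = 0 < 6 — winning move (to 0).
  10: 10 XOR 6 = 12 ≥ 10 — no move.
  5: 5 XOR 6 = 3 < 5 — winning move (to 3).
  13: 13 XOR 6 = 11 < 13 — winning move (to 11).
  2: 2 XOR 6 = 4 ≥ 2 — no move.
That gives 3 winning moves.

3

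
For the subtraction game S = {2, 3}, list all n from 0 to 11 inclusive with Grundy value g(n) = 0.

0, 1, 5, 6, 10, 11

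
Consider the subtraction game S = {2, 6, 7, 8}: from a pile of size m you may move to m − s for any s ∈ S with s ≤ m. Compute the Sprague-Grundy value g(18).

0

Grundy values for subtraction set {2, 6, 7, 8}:
k:     0  1  2  3  4  5  6  7  8  9 10 11 12 13 14 15 16 17 18
g(k):  0  0  1  1  0  0  1  1  2  2  3  3  2  2  0  0  1  1  0
So g(18) = 0.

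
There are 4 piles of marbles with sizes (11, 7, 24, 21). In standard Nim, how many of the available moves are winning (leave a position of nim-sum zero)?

3

In binary:
  01011  (11)
  00111  (7)
  11000  (24)
  10101  (21)
  -----
  00001  (1)
The overall nim-sum is X = 1. A pile of size p has a winning move iff p XOR X < p (reduce it to p XOR X).
  11: 11 XOR 1 = 10 < 11 — winning move (to 10).
  7: 7 XOR 1 = 6 < 7 — winning move (to 6).
  24: 24 XOR 1 = 25 ≥ 24 — no move.
  21: 21 XOR 1 = 20 < 21 — winning move (to 20).
That gives 3 winning moves.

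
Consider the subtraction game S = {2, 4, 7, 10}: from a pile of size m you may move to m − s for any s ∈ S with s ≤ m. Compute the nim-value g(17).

Build the Grundy sequence with g(k) = mex{g(k−s) : s ∈ {2, 4, 7, 10}, s ≤ k}:
k:     0  1  2  3  4  5  6  7  8  9 10 11 12 13 14 15 16 17
g(k):  0  0  1  1  2  2  0  3  1  0  2  1  0  2  1  0  2  1
So g(17) = 1.

1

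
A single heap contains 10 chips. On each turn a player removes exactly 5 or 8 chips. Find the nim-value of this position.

2

Compute g(0), g(1), … for moves {5, 8}:
g(0) = mex{} = 0
g(1) = mex{} = 0
g(2) = mex{} = 0
g(3) = mex{} = 0
g(4) = mex{} = 0
g(5) = mex{0} = 1
g(6) = mex{0} = 1
g(7) = mex{0} = 1
g(8) = mex{0} = 1
g(9) = mex{0} = 1
g(10) = mex{0,1} = 2
So g(10) = 2.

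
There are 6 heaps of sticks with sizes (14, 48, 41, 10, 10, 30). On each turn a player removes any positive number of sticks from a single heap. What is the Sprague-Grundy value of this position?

9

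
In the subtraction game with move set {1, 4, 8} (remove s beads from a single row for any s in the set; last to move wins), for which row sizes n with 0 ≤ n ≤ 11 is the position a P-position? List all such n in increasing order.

0, 2, 5, 7

Compute g(0), g(1), … for moves {1, 4, 8}:
k:     0  1  2  3  4  5  6  7  8  9 10 11
g(k):  0  1  0  1  2  0  1  0  1  2  3  2
The P-positions (g = 0) in 0..11 are 0, 2, 5, 7.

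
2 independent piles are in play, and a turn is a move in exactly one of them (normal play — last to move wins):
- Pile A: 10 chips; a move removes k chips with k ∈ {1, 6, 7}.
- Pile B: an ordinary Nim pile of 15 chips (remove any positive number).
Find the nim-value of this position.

13

Grundy values for pile A (subtraction set {1, 6, 7}):
k:     0  1  2  3  4  5  6  7  8  9 10
g(k):  0  1  0  1  0  1  2  3  2  3  2
So g(10) = 2.
Pile B is a plain Nim pile of size 15, so its Grundy value is 15.
By the Sprague-Grundy theorem, the Grundy value of a sum of independent games is the XOR of the component values.
Combined value = 2 XOR 15 = 13.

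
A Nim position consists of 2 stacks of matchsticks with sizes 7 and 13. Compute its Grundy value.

10

Compute the nim-sum pairwise:
7 ⊕ 13 = 10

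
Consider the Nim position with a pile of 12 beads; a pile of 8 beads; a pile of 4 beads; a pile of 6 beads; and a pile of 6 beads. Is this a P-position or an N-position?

Nim-sum: 12 ⊕ 8 ⊕ 4 ⊕ 6 ⊕ 6 = 0.
The nim-sum is 0, so this is a P-position: the player to move is in a losing position under optimal play.

P-position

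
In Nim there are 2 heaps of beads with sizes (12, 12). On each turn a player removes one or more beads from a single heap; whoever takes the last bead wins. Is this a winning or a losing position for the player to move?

Compute the nim-sum pairwise:
12 XOR 12 = 0
The nim-sum is 0, so this is a P-position: the player to move is in a losing position under optimal play.

Losing position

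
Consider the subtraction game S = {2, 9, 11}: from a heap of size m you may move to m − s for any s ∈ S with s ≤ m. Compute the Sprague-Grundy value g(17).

2

Grundy values for subtraction set {2, 9, 11}:
k:     0  1  2  3  4  5  6  7  8  9 10 11 12 13 14 15 16 17
g(k):  0  0  1  1  0  0  1  1  0  2  1  3  2  2  3  3  2  2
So g(17) = 2.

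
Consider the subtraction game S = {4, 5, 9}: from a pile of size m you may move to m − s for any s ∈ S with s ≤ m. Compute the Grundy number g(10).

2

Build the Grundy sequence with g(k) = mex{g(k−s) : s ∈ {4, 5, 9}, s ≤ k}:
g(0) = mex{} = 0
g(1) = mex{} = 0
g(2) = mex{} = 0
g(3) = mex{} = 0
g(4) = mex{0} = 1
g(5) = mex{0} = 1
g(6) = mex{0} = 1
g(7) = mex{0} = 1
g(8) = mex{0,1} = 2
g(9) = mex{0,1} = 2
g(10) = mex{0,1} = 2
So g(10) = 2.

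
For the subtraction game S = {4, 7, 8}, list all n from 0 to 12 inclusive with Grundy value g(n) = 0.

0, 1, 2, 3, 12

Grundy values for subtraction set {4, 7, 8}:
k:     0  1  2  3  4  5  6  7  8  9 10 11 12
g(k):  0  0  0  0  1  1  1  1  2  2  2  2  0
The P-positions (g = 0) in 0..12 are 0, 1, 2, 3, 12.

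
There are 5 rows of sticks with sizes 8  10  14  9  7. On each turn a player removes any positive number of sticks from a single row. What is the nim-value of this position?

Compute the nim-sum pairwise:
8 ^ 10 = 2
2 ^ 14 = 12
12 ^ 9 = 5
5 ^ 7 = 2

2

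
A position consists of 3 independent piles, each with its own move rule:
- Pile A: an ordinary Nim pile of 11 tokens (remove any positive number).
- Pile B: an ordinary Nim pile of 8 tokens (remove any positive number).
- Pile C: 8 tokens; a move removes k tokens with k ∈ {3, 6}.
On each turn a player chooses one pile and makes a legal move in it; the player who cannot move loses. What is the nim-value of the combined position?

Pile A is a plain Nim pile of size 11, so its Grundy value is 11.
Pile B is a plain Nim pile of size 8, so its Grundy value is 8.
For pile C, compute g(0), g(1), … with moves {3, 6}:
g(0) = mex{} = 0
g(1) = mex{} = 0
g(2) = mex{} = 0
g(3) = mex{0} = 1
g(4) = mex{0} = 1
g(5) = mex{0} = 1
g(6) = mex{0,1} = 2
g(7) = mex{0,1} = 2
g(8) = mex{0,1} = 2
So g(8) = 2.
By the Sprague-Grundy theorem, the Grundy value of a sum of independent games is the XOR of the component values.
Combined value = 11 ⊕ 8 ⊕ 2 = 1.

1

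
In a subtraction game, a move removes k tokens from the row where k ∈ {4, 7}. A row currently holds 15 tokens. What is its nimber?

1

Grundy values for subtraction set {4, 7}:
k:     0  1  2  3  4  5  6  7  8  9 10 11 12 13 14 15
g(k):  0  0  0  0  1  1  1  1  2  2  2  0  0  0  0  1
So g(15) = 1.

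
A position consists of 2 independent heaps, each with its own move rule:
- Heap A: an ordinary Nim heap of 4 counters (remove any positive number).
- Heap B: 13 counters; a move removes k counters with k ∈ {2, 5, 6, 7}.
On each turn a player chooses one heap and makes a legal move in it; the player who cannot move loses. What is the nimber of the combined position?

4

Heap A is a plain Nim heap of size 4, so its Grundy value is 4.
Grundy values for heap B (subtraction set {2, 5, 6, 7}):
k:     0  1  2  3  4  5  6  7  8  9 10 11 12 13
g(k):  0  0  1  1  0  2  1  3  2  2  3  3  0  0
So g(13) = 0.
By the Sprague-Grundy theorem, the Grundy value of a sum of independent games is the XOR of the component values.
Combined value = 4 XOR 0 = 4.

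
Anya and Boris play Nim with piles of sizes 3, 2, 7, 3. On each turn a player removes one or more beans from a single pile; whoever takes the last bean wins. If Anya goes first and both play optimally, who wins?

In binary:
  011  (3)
  010  (2)
  111  (7)
  011  (3)
  ---
  101  (5)
The nim-sum is 5 ≠ 0, so this is an N-position: the player to move can win; Anya has a winning move.

Anya wins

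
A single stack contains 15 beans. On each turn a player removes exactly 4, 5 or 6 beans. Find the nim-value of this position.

1

Compute g(0), g(1), … for moves {4, 5, 6}:
k:     0  1  2  3  4  5  6  7  8  9 10 11 12 13 14 15
g(k):  0  0  0  0  1  1  1  1  2  2  0  0  0  0  1  1
So g(15) = 1.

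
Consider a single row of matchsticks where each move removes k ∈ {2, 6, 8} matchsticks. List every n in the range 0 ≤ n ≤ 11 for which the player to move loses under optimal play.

0, 1, 4, 5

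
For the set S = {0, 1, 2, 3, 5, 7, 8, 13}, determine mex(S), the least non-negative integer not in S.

4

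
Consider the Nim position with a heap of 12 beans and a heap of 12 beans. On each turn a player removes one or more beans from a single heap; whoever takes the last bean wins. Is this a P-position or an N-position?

P-position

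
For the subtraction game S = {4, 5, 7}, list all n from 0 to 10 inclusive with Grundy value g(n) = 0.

0, 1, 2, 3

Compute g(0), g(1), … for moves {4, 5, 7}:
g(0) = mex{} = 0
g(1) = mex{} = 0
g(2) = mex{} = 0
g(3) = mex{} = 0
g(4) = mex{0} = 1
g(5) = mex{0} = 1
g(6) = mex{0} = 1
g(7) = mex{0} = 1
g(8) = mex{0,1} = 2
g(9) = mex{0,1} = 2
g(10) = mex{0,1} = 2
The P-positions (g = 0) in 0..10 are 0, 1, 2, 3.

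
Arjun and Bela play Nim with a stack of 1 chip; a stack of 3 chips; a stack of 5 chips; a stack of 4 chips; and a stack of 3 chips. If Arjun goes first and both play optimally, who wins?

Bela wins

Compute the nim-sum pairwise:
1 ^ 3 = 2
2 ^ 5 = 7
7 ^ 4 = 3
3 ^ 3 = 0
The nim-sum is 0, so this is a P-position: the player to move is in a losing position under optimal play; Arjun is about to move from it and so loses — Bela wins.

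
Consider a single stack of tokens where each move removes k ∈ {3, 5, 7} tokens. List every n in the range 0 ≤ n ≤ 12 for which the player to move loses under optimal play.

Grundy values for subtraction set {3, 5, 7}:
g(0) = mex{} = 0
g(1) = mex{} = 0
g(2) = mex{} = 0
g(3) = mex{0} = 1
g(4) = mex{0} = 1
g(5) = mex{0} = 1
g(6) = mex{0,1} = 2
g(7) = mex{0,1} = 2
g(8) = mex{0,1} = 2
g(9) = mex{0,1,2} = 3
g(10) = mex{1,2} = 0
g(11) = mex{1,2} = 0
g(12) = mex{1,2,3} = 0
The P-positions (g = 0) in 0..12 are 0, 1, 2, 10, 11, 12.

0, 1, 2, 10, 11, 12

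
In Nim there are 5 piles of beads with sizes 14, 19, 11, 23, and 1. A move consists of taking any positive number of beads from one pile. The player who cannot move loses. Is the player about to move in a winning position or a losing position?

Compute the nim-sum pairwise:
14 XOR 19 = 29
29 XOR 11 = 22
22 XOR 23 = 1
1 XOR 1 = 0
The nim-sum is 0, so this is a P-position: the player to move is in a losing position under optimal play.

Losing position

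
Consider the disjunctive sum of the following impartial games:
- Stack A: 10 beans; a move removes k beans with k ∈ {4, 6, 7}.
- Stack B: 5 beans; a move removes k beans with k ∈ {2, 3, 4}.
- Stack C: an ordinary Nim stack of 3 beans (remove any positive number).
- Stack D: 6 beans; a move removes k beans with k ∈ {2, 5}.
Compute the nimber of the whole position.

For stack A, compute g(0), g(1), … with moves {4, 6, 7}:
k:     0  1  2  3  4  5  6  7  8  9 10
g(k):  0  0  0  0  1  1  1  1  2  2  2
So g(10) = 2.
Grundy values for stack B (subtraction set {2, 3, 4}):
g(0) = mex{} = 0
g(1) = mex{} = 0
g(2) = mex{0} = 1
g(3) = mex{0} = 1
g(4) = mex{0,1} = 2
g(5) = mex{0,1} = 2
So g(5) = 2.
Stack C is a plain Nim stack of size 3, so its Grundy value is 3.
For stack D, compute g(0), g(1), … with moves {2, 5}:
k:     0  1  2  3  4  5  6
g(k):  0  0  1  1  0  2  1
So g(6) = 1.
The value of a disjunctive sum is the nim-sum of the parts.
Combined value = 2 ⊕ 2 ⊕ 3 ⊕ 1 = 2.

2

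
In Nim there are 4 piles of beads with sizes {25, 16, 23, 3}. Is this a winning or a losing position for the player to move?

Compute the nim-sum pairwise:
25 ^ 16 = 9
9 ^ 23 = 30
30 ^ 3 = 29
The nim-sum is 29 ≠ 0, so this is an N-position: the player to move can win.

Winning position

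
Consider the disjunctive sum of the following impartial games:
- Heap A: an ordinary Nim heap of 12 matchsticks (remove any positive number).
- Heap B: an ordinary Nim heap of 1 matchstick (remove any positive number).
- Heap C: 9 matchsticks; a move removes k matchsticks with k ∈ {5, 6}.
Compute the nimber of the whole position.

Heap A is a plain Nim heap of size 12, so its Grundy value is 12.
Heap B is a plain Nim heap of size 1, so its Grundy value is 1.
Grundy values for heap C (subtraction set {5, 6}):
g(0) = mex{} = 0
g(1) = mex{} = 0
g(2) = mex{} = 0
g(3) = mex{} = 0
g(4) = mex{} = 0
g(5) = mex{0} = 1
g(6) = mex{0} = 1
g(7) = mex{0} = 1
g(8) = mex{0} = 1
g(9) = mex{0} = 1
So g(9) = 1.
The value of a disjunctive sum is the nim-sum of the parts.
Combined value = 12 XOR 1 XOR 1 = 12.

12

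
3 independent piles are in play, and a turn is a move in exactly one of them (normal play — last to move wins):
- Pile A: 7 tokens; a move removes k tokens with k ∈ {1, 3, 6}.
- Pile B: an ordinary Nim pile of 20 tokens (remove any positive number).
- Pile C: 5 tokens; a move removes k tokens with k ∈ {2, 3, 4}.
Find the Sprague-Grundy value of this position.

Build the Grundy sequence for pile A with g(k) = mex{g(k−s) : s ∈ {1, 3, 6}, s ≤ k}:
k:     0  1  2  3  4  5  6  7
g(k):  0  1  0  1  0  1  2  3
So g(7) = 3.
Pile B is a plain Nim pile of size 20, so its Grundy value is 20.
Grundy values for pile C (subtraction set {2, 3, 4}):
g(0) = mex{} = 0
g(1) = mex{} = 0
g(2) = mex{0} = 1
g(3) = mex{0} = 1
g(4) = mex{0,1} = 2
g(5) = mex{0,1} = 2
So g(5) = 2.
By the Sprague-Grundy theorem, the Grundy value of a sum of independent games is the XOR of the component values.
Combined value = 3 XOR 20 XOR 2 = 21.

21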